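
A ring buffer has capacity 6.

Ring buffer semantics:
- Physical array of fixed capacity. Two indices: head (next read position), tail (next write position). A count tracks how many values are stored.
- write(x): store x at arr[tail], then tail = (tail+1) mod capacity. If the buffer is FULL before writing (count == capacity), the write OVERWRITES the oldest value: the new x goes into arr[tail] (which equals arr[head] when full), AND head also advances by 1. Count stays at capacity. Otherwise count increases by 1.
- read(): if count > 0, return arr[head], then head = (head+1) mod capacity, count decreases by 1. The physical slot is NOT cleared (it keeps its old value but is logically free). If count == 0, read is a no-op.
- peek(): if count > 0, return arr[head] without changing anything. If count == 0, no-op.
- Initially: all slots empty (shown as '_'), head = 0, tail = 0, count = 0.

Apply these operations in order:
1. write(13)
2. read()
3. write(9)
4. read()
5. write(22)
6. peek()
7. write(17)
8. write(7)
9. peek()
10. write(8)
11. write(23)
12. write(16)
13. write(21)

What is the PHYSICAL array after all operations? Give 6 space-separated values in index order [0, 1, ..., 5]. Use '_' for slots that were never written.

Answer: 23 16 21 17 7 8

Derivation:
After op 1 (write(13)): arr=[13 _ _ _ _ _] head=0 tail=1 count=1
After op 2 (read()): arr=[13 _ _ _ _ _] head=1 tail=1 count=0
After op 3 (write(9)): arr=[13 9 _ _ _ _] head=1 tail=2 count=1
After op 4 (read()): arr=[13 9 _ _ _ _] head=2 tail=2 count=0
After op 5 (write(22)): arr=[13 9 22 _ _ _] head=2 tail=3 count=1
After op 6 (peek()): arr=[13 9 22 _ _ _] head=2 tail=3 count=1
After op 7 (write(17)): arr=[13 9 22 17 _ _] head=2 tail=4 count=2
After op 8 (write(7)): arr=[13 9 22 17 7 _] head=2 tail=5 count=3
After op 9 (peek()): arr=[13 9 22 17 7 _] head=2 tail=5 count=3
After op 10 (write(8)): arr=[13 9 22 17 7 8] head=2 tail=0 count=4
After op 11 (write(23)): arr=[23 9 22 17 7 8] head=2 tail=1 count=5
After op 12 (write(16)): arr=[23 16 22 17 7 8] head=2 tail=2 count=6
After op 13 (write(21)): arr=[23 16 21 17 7 8] head=3 tail=3 count=6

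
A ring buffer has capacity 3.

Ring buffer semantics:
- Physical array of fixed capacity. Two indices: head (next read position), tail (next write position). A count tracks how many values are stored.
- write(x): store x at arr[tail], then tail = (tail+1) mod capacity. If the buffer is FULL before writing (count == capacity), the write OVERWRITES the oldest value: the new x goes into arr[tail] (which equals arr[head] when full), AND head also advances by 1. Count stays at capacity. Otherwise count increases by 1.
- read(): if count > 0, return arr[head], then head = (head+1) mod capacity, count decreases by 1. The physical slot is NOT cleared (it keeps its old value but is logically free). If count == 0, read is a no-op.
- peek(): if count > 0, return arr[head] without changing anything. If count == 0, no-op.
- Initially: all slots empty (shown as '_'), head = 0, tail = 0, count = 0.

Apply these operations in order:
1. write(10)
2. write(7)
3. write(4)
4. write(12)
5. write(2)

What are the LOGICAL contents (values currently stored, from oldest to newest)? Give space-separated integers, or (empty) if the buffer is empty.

After op 1 (write(10)): arr=[10 _ _] head=0 tail=1 count=1
After op 2 (write(7)): arr=[10 7 _] head=0 tail=2 count=2
After op 3 (write(4)): arr=[10 7 4] head=0 tail=0 count=3
After op 4 (write(12)): arr=[12 7 4] head=1 tail=1 count=3
After op 5 (write(2)): arr=[12 2 4] head=2 tail=2 count=3

Answer: 4 12 2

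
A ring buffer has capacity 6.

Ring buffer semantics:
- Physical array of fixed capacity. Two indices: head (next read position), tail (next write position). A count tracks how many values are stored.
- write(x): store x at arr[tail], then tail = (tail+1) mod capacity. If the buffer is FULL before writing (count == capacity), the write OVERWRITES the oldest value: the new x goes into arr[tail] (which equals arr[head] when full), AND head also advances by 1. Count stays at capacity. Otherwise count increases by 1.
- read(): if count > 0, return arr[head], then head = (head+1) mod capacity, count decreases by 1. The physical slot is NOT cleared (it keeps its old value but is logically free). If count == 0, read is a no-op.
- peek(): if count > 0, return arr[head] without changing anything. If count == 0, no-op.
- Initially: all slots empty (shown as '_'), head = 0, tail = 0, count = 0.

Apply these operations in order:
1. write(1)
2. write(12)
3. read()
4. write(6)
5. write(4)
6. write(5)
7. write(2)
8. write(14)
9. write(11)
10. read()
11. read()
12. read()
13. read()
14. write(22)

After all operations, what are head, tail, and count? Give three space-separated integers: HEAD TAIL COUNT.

After op 1 (write(1)): arr=[1 _ _ _ _ _] head=0 tail=1 count=1
After op 2 (write(12)): arr=[1 12 _ _ _ _] head=0 tail=2 count=2
After op 3 (read()): arr=[1 12 _ _ _ _] head=1 tail=2 count=1
After op 4 (write(6)): arr=[1 12 6 _ _ _] head=1 tail=3 count=2
After op 5 (write(4)): arr=[1 12 6 4 _ _] head=1 tail=4 count=3
After op 6 (write(5)): arr=[1 12 6 4 5 _] head=1 tail=5 count=4
After op 7 (write(2)): arr=[1 12 6 4 5 2] head=1 tail=0 count=5
After op 8 (write(14)): arr=[14 12 6 4 5 2] head=1 tail=1 count=6
After op 9 (write(11)): arr=[14 11 6 4 5 2] head=2 tail=2 count=6
After op 10 (read()): arr=[14 11 6 4 5 2] head=3 tail=2 count=5
After op 11 (read()): arr=[14 11 6 4 5 2] head=4 tail=2 count=4
After op 12 (read()): arr=[14 11 6 4 5 2] head=5 tail=2 count=3
After op 13 (read()): arr=[14 11 6 4 5 2] head=0 tail=2 count=2
After op 14 (write(22)): arr=[14 11 22 4 5 2] head=0 tail=3 count=3

Answer: 0 3 3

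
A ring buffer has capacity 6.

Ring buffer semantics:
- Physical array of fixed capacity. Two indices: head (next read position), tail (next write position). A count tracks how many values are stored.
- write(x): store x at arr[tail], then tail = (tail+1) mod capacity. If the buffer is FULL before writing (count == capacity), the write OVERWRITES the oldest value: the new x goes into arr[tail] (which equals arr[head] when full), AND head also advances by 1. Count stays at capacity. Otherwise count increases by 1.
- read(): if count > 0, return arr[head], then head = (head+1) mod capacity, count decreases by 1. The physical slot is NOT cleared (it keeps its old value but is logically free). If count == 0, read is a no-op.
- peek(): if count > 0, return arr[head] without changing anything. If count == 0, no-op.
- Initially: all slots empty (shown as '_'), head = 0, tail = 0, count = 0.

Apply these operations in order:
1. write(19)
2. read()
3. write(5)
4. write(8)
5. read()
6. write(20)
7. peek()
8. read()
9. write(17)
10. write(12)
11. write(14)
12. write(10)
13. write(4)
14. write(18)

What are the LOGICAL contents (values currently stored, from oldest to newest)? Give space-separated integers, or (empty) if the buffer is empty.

Answer: 17 12 14 10 4 18

Derivation:
After op 1 (write(19)): arr=[19 _ _ _ _ _] head=0 tail=1 count=1
After op 2 (read()): arr=[19 _ _ _ _ _] head=1 tail=1 count=0
After op 3 (write(5)): arr=[19 5 _ _ _ _] head=1 tail=2 count=1
After op 4 (write(8)): arr=[19 5 8 _ _ _] head=1 tail=3 count=2
After op 5 (read()): arr=[19 5 8 _ _ _] head=2 tail=3 count=1
After op 6 (write(20)): arr=[19 5 8 20 _ _] head=2 tail=4 count=2
After op 7 (peek()): arr=[19 5 8 20 _ _] head=2 tail=4 count=2
After op 8 (read()): arr=[19 5 8 20 _ _] head=3 tail=4 count=1
After op 9 (write(17)): arr=[19 5 8 20 17 _] head=3 tail=5 count=2
After op 10 (write(12)): arr=[19 5 8 20 17 12] head=3 tail=0 count=3
After op 11 (write(14)): arr=[14 5 8 20 17 12] head=3 tail=1 count=4
After op 12 (write(10)): arr=[14 10 8 20 17 12] head=3 tail=2 count=5
After op 13 (write(4)): arr=[14 10 4 20 17 12] head=3 tail=3 count=6
After op 14 (write(18)): arr=[14 10 4 18 17 12] head=4 tail=4 count=6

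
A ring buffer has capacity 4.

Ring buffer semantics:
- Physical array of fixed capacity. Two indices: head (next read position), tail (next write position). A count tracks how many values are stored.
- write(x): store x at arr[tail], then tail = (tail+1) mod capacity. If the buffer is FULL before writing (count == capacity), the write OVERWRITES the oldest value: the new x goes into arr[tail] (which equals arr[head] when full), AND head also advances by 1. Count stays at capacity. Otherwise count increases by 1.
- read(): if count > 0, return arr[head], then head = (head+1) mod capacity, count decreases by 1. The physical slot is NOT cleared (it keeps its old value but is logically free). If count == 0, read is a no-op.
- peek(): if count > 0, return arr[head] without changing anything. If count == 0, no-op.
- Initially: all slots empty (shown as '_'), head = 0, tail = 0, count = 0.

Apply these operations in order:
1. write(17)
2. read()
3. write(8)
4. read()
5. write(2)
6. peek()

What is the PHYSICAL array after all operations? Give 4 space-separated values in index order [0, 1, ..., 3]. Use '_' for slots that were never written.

After op 1 (write(17)): arr=[17 _ _ _] head=0 tail=1 count=1
After op 2 (read()): arr=[17 _ _ _] head=1 tail=1 count=0
After op 3 (write(8)): arr=[17 8 _ _] head=1 tail=2 count=1
After op 4 (read()): arr=[17 8 _ _] head=2 tail=2 count=0
After op 5 (write(2)): arr=[17 8 2 _] head=2 tail=3 count=1
After op 6 (peek()): arr=[17 8 2 _] head=2 tail=3 count=1

Answer: 17 8 2 _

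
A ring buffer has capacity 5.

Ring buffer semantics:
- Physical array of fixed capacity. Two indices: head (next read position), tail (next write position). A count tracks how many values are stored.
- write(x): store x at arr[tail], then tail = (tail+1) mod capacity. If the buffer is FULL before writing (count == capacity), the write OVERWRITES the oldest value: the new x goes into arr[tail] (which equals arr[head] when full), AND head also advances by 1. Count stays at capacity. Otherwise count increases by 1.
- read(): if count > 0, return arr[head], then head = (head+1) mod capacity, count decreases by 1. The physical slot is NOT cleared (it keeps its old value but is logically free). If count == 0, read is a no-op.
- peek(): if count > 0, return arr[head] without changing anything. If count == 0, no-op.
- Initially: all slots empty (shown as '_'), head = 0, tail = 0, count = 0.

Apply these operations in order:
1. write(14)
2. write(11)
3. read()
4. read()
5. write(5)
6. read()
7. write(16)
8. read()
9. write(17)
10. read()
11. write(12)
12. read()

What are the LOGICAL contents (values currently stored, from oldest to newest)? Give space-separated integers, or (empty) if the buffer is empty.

Answer: (empty)

Derivation:
After op 1 (write(14)): arr=[14 _ _ _ _] head=0 tail=1 count=1
After op 2 (write(11)): arr=[14 11 _ _ _] head=0 tail=2 count=2
After op 3 (read()): arr=[14 11 _ _ _] head=1 tail=2 count=1
After op 4 (read()): arr=[14 11 _ _ _] head=2 tail=2 count=0
After op 5 (write(5)): arr=[14 11 5 _ _] head=2 tail=3 count=1
After op 6 (read()): arr=[14 11 5 _ _] head=3 tail=3 count=0
After op 7 (write(16)): arr=[14 11 5 16 _] head=3 tail=4 count=1
After op 8 (read()): arr=[14 11 5 16 _] head=4 tail=4 count=0
After op 9 (write(17)): arr=[14 11 5 16 17] head=4 tail=0 count=1
After op 10 (read()): arr=[14 11 5 16 17] head=0 tail=0 count=0
After op 11 (write(12)): arr=[12 11 5 16 17] head=0 tail=1 count=1
After op 12 (read()): arr=[12 11 5 16 17] head=1 tail=1 count=0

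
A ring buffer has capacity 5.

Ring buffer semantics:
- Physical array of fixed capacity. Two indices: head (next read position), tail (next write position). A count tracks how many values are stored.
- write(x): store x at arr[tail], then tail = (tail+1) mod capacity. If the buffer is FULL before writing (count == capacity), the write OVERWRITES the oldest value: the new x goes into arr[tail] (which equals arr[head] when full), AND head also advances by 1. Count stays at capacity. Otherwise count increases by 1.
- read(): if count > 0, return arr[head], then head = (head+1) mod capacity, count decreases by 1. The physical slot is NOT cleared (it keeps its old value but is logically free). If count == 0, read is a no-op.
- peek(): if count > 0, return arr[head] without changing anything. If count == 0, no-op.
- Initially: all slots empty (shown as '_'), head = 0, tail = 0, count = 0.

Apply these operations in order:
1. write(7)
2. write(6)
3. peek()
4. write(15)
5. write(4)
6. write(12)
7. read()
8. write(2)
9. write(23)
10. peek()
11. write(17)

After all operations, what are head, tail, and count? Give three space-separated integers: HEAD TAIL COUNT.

Answer: 3 3 5

Derivation:
After op 1 (write(7)): arr=[7 _ _ _ _] head=0 tail=1 count=1
After op 2 (write(6)): arr=[7 6 _ _ _] head=0 tail=2 count=2
After op 3 (peek()): arr=[7 6 _ _ _] head=0 tail=2 count=2
After op 4 (write(15)): arr=[7 6 15 _ _] head=0 tail=3 count=3
After op 5 (write(4)): arr=[7 6 15 4 _] head=0 tail=4 count=4
After op 6 (write(12)): arr=[7 6 15 4 12] head=0 tail=0 count=5
After op 7 (read()): arr=[7 6 15 4 12] head=1 tail=0 count=4
After op 8 (write(2)): arr=[2 6 15 4 12] head=1 tail=1 count=5
After op 9 (write(23)): arr=[2 23 15 4 12] head=2 tail=2 count=5
After op 10 (peek()): arr=[2 23 15 4 12] head=2 tail=2 count=5
After op 11 (write(17)): arr=[2 23 17 4 12] head=3 tail=3 count=5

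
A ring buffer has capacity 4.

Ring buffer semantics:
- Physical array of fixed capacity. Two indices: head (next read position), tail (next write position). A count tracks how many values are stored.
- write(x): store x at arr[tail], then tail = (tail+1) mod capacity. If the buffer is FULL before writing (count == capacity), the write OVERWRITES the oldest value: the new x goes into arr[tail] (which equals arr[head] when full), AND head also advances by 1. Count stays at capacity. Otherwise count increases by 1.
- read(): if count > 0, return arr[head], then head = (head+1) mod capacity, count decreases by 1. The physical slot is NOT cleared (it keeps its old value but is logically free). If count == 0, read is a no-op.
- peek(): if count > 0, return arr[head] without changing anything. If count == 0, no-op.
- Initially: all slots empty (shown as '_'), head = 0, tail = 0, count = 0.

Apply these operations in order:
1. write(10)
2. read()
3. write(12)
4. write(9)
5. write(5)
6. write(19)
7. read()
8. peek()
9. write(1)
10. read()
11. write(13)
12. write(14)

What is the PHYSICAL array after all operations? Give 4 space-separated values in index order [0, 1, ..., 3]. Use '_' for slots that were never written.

After op 1 (write(10)): arr=[10 _ _ _] head=0 tail=1 count=1
After op 2 (read()): arr=[10 _ _ _] head=1 tail=1 count=0
After op 3 (write(12)): arr=[10 12 _ _] head=1 tail=2 count=1
After op 4 (write(9)): arr=[10 12 9 _] head=1 tail=3 count=2
After op 5 (write(5)): arr=[10 12 9 5] head=1 tail=0 count=3
After op 6 (write(19)): arr=[19 12 9 5] head=1 tail=1 count=4
After op 7 (read()): arr=[19 12 9 5] head=2 tail=1 count=3
After op 8 (peek()): arr=[19 12 9 5] head=2 tail=1 count=3
After op 9 (write(1)): arr=[19 1 9 5] head=2 tail=2 count=4
After op 10 (read()): arr=[19 1 9 5] head=3 tail=2 count=3
After op 11 (write(13)): arr=[19 1 13 5] head=3 tail=3 count=4
After op 12 (write(14)): arr=[19 1 13 14] head=0 tail=0 count=4

Answer: 19 1 13 14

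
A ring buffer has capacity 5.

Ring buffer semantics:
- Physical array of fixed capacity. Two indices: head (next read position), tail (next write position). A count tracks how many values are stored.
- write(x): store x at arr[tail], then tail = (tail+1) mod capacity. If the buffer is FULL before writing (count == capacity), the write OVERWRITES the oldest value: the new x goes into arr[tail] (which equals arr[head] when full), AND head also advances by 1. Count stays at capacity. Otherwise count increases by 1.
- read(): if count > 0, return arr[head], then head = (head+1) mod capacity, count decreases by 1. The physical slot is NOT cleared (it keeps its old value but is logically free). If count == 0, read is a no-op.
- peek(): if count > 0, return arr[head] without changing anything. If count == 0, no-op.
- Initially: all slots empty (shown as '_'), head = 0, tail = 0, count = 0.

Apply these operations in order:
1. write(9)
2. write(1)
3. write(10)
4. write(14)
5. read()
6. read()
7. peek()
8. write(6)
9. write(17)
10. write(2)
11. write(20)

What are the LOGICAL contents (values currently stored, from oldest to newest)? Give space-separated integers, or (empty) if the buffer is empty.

After op 1 (write(9)): arr=[9 _ _ _ _] head=0 tail=1 count=1
After op 2 (write(1)): arr=[9 1 _ _ _] head=0 tail=2 count=2
After op 3 (write(10)): arr=[9 1 10 _ _] head=0 tail=3 count=3
After op 4 (write(14)): arr=[9 1 10 14 _] head=0 tail=4 count=4
After op 5 (read()): arr=[9 1 10 14 _] head=1 tail=4 count=3
After op 6 (read()): arr=[9 1 10 14 _] head=2 tail=4 count=2
After op 7 (peek()): arr=[9 1 10 14 _] head=2 tail=4 count=2
After op 8 (write(6)): arr=[9 1 10 14 6] head=2 tail=0 count=3
After op 9 (write(17)): arr=[17 1 10 14 6] head=2 tail=1 count=4
After op 10 (write(2)): arr=[17 2 10 14 6] head=2 tail=2 count=5
After op 11 (write(20)): arr=[17 2 20 14 6] head=3 tail=3 count=5

Answer: 14 6 17 2 20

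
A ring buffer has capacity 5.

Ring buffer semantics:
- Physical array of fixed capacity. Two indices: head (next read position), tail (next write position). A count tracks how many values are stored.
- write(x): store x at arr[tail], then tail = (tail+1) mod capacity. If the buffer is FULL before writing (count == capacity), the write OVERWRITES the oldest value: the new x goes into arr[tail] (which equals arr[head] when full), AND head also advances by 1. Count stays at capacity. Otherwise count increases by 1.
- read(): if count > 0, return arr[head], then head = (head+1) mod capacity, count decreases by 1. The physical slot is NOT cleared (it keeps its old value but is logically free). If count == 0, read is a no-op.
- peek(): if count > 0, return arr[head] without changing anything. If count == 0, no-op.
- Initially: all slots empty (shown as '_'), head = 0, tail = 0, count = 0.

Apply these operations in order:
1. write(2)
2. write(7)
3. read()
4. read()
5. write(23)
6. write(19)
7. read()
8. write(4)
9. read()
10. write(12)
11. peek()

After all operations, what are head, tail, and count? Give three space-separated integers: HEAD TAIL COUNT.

After op 1 (write(2)): arr=[2 _ _ _ _] head=0 tail=1 count=1
After op 2 (write(7)): arr=[2 7 _ _ _] head=0 tail=2 count=2
After op 3 (read()): arr=[2 7 _ _ _] head=1 tail=2 count=1
After op 4 (read()): arr=[2 7 _ _ _] head=2 tail=2 count=0
After op 5 (write(23)): arr=[2 7 23 _ _] head=2 tail=3 count=1
After op 6 (write(19)): arr=[2 7 23 19 _] head=2 tail=4 count=2
After op 7 (read()): arr=[2 7 23 19 _] head=3 tail=4 count=1
After op 8 (write(4)): arr=[2 7 23 19 4] head=3 tail=0 count=2
After op 9 (read()): arr=[2 7 23 19 4] head=4 tail=0 count=1
After op 10 (write(12)): arr=[12 7 23 19 4] head=4 tail=1 count=2
After op 11 (peek()): arr=[12 7 23 19 4] head=4 tail=1 count=2

Answer: 4 1 2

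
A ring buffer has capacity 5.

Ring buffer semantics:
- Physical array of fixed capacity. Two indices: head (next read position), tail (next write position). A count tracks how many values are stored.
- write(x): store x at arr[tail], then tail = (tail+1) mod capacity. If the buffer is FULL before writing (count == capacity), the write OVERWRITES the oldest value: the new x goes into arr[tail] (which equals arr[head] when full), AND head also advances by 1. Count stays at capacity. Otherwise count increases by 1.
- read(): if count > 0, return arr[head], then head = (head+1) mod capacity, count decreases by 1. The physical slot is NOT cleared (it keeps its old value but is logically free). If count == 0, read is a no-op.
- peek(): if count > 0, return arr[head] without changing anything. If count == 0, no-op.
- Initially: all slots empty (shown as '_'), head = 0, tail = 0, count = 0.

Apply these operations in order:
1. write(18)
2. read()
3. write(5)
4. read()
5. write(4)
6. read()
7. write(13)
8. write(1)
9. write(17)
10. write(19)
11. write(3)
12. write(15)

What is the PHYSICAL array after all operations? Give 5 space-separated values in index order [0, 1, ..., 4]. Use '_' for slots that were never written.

After op 1 (write(18)): arr=[18 _ _ _ _] head=0 tail=1 count=1
After op 2 (read()): arr=[18 _ _ _ _] head=1 tail=1 count=0
After op 3 (write(5)): arr=[18 5 _ _ _] head=1 tail=2 count=1
After op 4 (read()): arr=[18 5 _ _ _] head=2 tail=2 count=0
After op 5 (write(4)): arr=[18 5 4 _ _] head=2 tail=3 count=1
After op 6 (read()): arr=[18 5 4 _ _] head=3 tail=3 count=0
After op 7 (write(13)): arr=[18 5 4 13 _] head=3 tail=4 count=1
After op 8 (write(1)): arr=[18 5 4 13 1] head=3 tail=0 count=2
After op 9 (write(17)): arr=[17 5 4 13 1] head=3 tail=1 count=3
After op 10 (write(19)): arr=[17 19 4 13 1] head=3 tail=2 count=4
After op 11 (write(3)): arr=[17 19 3 13 1] head=3 tail=3 count=5
After op 12 (write(15)): arr=[17 19 3 15 1] head=4 tail=4 count=5

Answer: 17 19 3 15 1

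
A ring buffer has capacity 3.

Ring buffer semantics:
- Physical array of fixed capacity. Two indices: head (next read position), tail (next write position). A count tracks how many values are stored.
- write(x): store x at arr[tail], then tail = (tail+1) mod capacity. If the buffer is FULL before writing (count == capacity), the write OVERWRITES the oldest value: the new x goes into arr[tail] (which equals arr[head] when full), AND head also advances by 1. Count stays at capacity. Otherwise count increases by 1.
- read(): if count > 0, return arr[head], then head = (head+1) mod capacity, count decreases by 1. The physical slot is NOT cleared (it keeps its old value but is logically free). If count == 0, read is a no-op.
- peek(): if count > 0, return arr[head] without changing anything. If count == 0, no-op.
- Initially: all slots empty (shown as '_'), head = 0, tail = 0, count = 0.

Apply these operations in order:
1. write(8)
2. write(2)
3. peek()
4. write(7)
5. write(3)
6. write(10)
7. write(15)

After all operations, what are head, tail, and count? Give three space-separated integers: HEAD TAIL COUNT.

Answer: 0 0 3

Derivation:
After op 1 (write(8)): arr=[8 _ _] head=0 tail=1 count=1
After op 2 (write(2)): arr=[8 2 _] head=0 tail=2 count=2
After op 3 (peek()): arr=[8 2 _] head=0 tail=2 count=2
After op 4 (write(7)): arr=[8 2 7] head=0 tail=0 count=3
After op 5 (write(3)): arr=[3 2 7] head=1 tail=1 count=3
After op 6 (write(10)): arr=[3 10 7] head=2 tail=2 count=3
After op 7 (write(15)): arr=[3 10 15] head=0 tail=0 count=3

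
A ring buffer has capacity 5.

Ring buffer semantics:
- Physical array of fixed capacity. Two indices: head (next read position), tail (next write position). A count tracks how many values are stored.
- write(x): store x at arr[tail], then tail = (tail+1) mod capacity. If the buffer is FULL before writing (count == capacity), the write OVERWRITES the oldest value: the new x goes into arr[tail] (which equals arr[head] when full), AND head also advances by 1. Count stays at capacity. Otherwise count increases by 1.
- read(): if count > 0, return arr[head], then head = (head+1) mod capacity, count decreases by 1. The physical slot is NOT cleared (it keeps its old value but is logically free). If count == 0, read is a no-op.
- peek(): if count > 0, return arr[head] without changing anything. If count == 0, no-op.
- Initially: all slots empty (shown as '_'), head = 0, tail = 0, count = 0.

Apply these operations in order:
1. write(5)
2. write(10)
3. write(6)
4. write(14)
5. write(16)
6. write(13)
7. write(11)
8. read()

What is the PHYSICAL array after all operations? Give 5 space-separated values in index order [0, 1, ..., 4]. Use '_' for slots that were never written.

Answer: 13 11 6 14 16

Derivation:
After op 1 (write(5)): arr=[5 _ _ _ _] head=0 tail=1 count=1
After op 2 (write(10)): arr=[5 10 _ _ _] head=0 tail=2 count=2
After op 3 (write(6)): arr=[5 10 6 _ _] head=0 tail=3 count=3
After op 4 (write(14)): arr=[5 10 6 14 _] head=0 tail=4 count=4
After op 5 (write(16)): arr=[5 10 6 14 16] head=0 tail=0 count=5
After op 6 (write(13)): arr=[13 10 6 14 16] head=1 tail=1 count=5
After op 7 (write(11)): arr=[13 11 6 14 16] head=2 tail=2 count=5
After op 8 (read()): arr=[13 11 6 14 16] head=3 tail=2 count=4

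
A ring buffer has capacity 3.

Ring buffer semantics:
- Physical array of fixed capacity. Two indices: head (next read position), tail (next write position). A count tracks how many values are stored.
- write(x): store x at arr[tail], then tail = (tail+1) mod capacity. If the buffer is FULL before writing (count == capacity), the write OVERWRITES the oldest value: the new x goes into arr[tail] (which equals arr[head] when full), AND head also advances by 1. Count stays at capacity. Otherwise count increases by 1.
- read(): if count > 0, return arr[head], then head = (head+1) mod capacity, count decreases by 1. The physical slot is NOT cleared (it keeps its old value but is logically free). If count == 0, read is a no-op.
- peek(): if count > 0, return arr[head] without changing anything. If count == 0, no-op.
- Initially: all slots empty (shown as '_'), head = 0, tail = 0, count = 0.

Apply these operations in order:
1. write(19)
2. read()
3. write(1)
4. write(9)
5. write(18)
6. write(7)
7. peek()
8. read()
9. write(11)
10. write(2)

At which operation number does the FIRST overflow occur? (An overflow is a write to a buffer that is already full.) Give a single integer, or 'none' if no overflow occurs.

After op 1 (write(19)): arr=[19 _ _] head=0 tail=1 count=1
After op 2 (read()): arr=[19 _ _] head=1 tail=1 count=0
After op 3 (write(1)): arr=[19 1 _] head=1 tail=2 count=1
After op 4 (write(9)): arr=[19 1 9] head=1 tail=0 count=2
After op 5 (write(18)): arr=[18 1 9] head=1 tail=1 count=3
After op 6 (write(7)): arr=[18 7 9] head=2 tail=2 count=3
After op 7 (peek()): arr=[18 7 9] head=2 tail=2 count=3
After op 8 (read()): arr=[18 7 9] head=0 tail=2 count=2
After op 9 (write(11)): arr=[18 7 11] head=0 tail=0 count=3
After op 10 (write(2)): arr=[2 7 11] head=1 tail=1 count=3

Answer: 6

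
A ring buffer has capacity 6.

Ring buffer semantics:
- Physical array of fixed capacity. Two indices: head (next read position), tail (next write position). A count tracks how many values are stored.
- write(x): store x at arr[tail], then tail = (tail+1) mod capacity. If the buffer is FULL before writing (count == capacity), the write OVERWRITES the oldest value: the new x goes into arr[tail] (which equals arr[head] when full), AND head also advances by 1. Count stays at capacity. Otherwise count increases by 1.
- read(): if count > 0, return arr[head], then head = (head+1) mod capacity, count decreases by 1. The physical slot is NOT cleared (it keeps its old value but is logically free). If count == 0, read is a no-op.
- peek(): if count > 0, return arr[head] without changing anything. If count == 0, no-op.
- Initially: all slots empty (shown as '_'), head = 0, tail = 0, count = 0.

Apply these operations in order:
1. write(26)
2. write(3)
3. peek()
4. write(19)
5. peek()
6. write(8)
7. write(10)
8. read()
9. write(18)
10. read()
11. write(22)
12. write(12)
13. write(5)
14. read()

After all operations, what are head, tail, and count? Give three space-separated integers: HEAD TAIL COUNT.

After op 1 (write(26)): arr=[26 _ _ _ _ _] head=0 tail=1 count=1
After op 2 (write(3)): arr=[26 3 _ _ _ _] head=0 tail=2 count=2
After op 3 (peek()): arr=[26 3 _ _ _ _] head=0 tail=2 count=2
After op 4 (write(19)): arr=[26 3 19 _ _ _] head=0 tail=3 count=3
After op 5 (peek()): arr=[26 3 19 _ _ _] head=0 tail=3 count=3
After op 6 (write(8)): arr=[26 3 19 8 _ _] head=0 tail=4 count=4
After op 7 (write(10)): arr=[26 3 19 8 10 _] head=0 tail=5 count=5
After op 8 (read()): arr=[26 3 19 8 10 _] head=1 tail=5 count=4
After op 9 (write(18)): arr=[26 3 19 8 10 18] head=1 tail=0 count=5
After op 10 (read()): arr=[26 3 19 8 10 18] head=2 tail=0 count=4
After op 11 (write(22)): arr=[22 3 19 8 10 18] head=2 tail=1 count=5
After op 12 (write(12)): arr=[22 12 19 8 10 18] head=2 tail=2 count=6
After op 13 (write(5)): arr=[22 12 5 8 10 18] head=3 tail=3 count=6
After op 14 (read()): arr=[22 12 5 8 10 18] head=4 tail=3 count=5

Answer: 4 3 5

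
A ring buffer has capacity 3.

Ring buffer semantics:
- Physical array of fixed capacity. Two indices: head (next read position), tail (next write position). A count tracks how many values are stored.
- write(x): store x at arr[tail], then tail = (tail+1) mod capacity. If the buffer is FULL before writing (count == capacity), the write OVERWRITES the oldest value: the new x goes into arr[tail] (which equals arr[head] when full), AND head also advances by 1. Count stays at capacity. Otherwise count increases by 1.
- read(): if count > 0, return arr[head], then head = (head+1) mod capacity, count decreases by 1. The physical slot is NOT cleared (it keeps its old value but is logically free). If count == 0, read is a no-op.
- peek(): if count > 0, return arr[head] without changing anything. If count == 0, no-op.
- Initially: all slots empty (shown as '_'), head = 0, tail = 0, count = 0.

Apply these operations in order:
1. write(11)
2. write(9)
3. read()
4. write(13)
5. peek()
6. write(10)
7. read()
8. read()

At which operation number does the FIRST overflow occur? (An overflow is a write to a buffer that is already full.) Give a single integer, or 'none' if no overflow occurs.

Answer: none

Derivation:
After op 1 (write(11)): arr=[11 _ _] head=0 tail=1 count=1
After op 2 (write(9)): arr=[11 9 _] head=0 tail=2 count=2
After op 3 (read()): arr=[11 9 _] head=1 tail=2 count=1
After op 4 (write(13)): arr=[11 9 13] head=1 tail=0 count=2
After op 5 (peek()): arr=[11 9 13] head=1 tail=0 count=2
After op 6 (write(10)): arr=[10 9 13] head=1 tail=1 count=3
After op 7 (read()): arr=[10 9 13] head=2 tail=1 count=2
After op 8 (read()): arr=[10 9 13] head=0 tail=1 count=1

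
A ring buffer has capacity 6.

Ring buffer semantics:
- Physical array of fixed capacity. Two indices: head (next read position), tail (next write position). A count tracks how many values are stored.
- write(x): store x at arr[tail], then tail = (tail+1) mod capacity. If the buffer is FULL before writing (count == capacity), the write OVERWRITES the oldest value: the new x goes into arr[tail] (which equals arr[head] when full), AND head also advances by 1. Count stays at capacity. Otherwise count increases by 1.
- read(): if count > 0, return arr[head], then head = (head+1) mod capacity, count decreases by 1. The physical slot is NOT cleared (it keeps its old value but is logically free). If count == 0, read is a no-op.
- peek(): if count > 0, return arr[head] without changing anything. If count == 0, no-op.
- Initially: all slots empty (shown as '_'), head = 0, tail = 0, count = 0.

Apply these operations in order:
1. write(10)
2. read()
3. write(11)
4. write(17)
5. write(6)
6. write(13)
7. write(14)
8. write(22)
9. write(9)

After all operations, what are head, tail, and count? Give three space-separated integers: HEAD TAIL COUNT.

Answer: 2 2 6

Derivation:
After op 1 (write(10)): arr=[10 _ _ _ _ _] head=0 tail=1 count=1
After op 2 (read()): arr=[10 _ _ _ _ _] head=1 tail=1 count=0
After op 3 (write(11)): arr=[10 11 _ _ _ _] head=1 tail=2 count=1
After op 4 (write(17)): arr=[10 11 17 _ _ _] head=1 tail=3 count=2
After op 5 (write(6)): arr=[10 11 17 6 _ _] head=1 tail=4 count=3
After op 6 (write(13)): arr=[10 11 17 6 13 _] head=1 tail=5 count=4
After op 7 (write(14)): arr=[10 11 17 6 13 14] head=1 tail=0 count=5
After op 8 (write(22)): arr=[22 11 17 6 13 14] head=1 tail=1 count=6
After op 9 (write(9)): arr=[22 9 17 6 13 14] head=2 tail=2 count=6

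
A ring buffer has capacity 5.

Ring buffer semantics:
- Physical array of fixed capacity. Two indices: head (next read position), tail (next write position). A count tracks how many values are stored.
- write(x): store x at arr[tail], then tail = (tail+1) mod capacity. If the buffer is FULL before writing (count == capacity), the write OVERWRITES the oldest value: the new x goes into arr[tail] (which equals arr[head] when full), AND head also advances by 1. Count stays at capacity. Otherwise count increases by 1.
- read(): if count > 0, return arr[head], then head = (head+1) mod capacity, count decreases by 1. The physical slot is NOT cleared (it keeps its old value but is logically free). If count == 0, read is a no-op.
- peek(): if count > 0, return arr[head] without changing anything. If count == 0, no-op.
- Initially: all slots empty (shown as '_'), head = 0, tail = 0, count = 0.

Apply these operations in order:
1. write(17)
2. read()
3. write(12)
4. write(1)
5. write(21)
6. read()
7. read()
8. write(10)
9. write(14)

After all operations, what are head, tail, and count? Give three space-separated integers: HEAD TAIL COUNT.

Answer: 3 1 3

Derivation:
After op 1 (write(17)): arr=[17 _ _ _ _] head=0 tail=1 count=1
After op 2 (read()): arr=[17 _ _ _ _] head=1 tail=1 count=0
After op 3 (write(12)): arr=[17 12 _ _ _] head=1 tail=2 count=1
After op 4 (write(1)): arr=[17 12 1 _ _] head=1 tail=3 count=2
After op 5 (write(21)): arr=[17 12 1 21 _] head=1 tail=4 count=3
After op 6 (read()): arr=[17 12 1 21 _] head=2 tail=4 count=2
After op 7 (read()): arr=[17 12 1 21 _] head=3 tail=4 count=1
After op 8 (write(10)): arr=[17 12 1 21 10] head=3 tail=0 count=2
After op 9 (write(14)): arr=[14 12 1 21 10] head=3 tail=1 count=3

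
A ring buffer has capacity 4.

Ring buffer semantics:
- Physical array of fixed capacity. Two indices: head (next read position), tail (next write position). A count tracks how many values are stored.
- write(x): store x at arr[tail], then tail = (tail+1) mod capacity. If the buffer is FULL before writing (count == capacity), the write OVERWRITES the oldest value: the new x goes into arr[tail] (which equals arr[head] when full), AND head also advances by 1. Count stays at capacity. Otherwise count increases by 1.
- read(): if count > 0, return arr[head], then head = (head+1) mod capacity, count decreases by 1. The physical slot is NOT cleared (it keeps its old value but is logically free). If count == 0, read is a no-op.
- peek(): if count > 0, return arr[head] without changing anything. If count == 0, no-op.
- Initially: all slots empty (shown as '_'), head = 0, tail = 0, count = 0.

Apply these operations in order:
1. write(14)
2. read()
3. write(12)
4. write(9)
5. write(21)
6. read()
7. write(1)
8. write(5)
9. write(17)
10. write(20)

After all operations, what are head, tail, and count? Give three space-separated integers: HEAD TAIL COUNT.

Answer: 0 0 4

Derivation:
After op 1 (write(14)): arr=[14 _ _ _] head=0 tail=1 count=1
After op 2 (read()): arr=[14 _ _ _] head=1 tail=1 count=0
After op 3 (write(12)): arr=[14 12 _ _] head=1 tail=2 count=1
After op 4 (write(9)): arr=[14 12 9 _] head=1 tail=3 count=2
After op 5 (write(21)): arr=[14 12 9 21] head=1 tail=0 count=3
After op 6 (read()): arr=[14 12 9 21] head=2 tail=0 count=2
After op 7 (write(1)): arr=[1 12 9 21] head=2 tail=1 count=3
After op 8 (write(5)): arr=[1 5 9 21] head=2 tail=2 count=4
After op 9 (write(17)): arr=[1 5 17 21] head=3 tail=3 count=4
After op 10 (write(20)): arr=[1 5 17 20] head=0 tail=0 count=4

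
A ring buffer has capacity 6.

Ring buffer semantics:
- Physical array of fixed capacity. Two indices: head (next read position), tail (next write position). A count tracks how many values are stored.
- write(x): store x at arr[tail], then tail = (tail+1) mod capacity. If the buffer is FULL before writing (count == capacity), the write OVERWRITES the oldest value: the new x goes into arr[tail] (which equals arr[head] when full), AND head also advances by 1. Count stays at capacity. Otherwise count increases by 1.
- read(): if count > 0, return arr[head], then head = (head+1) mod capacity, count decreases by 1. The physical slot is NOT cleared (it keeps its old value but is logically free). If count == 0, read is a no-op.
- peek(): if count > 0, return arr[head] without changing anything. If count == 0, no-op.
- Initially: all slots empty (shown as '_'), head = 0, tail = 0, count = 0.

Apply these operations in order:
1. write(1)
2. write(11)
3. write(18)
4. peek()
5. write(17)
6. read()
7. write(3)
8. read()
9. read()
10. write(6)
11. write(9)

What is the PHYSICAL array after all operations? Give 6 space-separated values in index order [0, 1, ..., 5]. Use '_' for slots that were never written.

After op 1 (write(1)): arr=[1 _ _ _ _ _] head=0 tail=1 count=1
After op 2 (write(11)): arr=[1 11 _ _ _ _] head=0 tail=2 count=2
After op 3 (write(18)): arr=[1 11 18 _ _ _] head=0 tail=3 count=3
After op 4 (peek()): arr=[1 11 18 _ _ _] head=0 tail=3 count=3
After op 5 (write(17)): arr=[1 11 18 17 _ _] head=0 tail=4 count=4
After op 6 (read()): arr=[1 11 18 17 _ _] head=1 tail=4 count=3
After op 7 (write(3)): arr=[1 11 18 17 3 _] head=1 tail=5 count=4
After op 8 (read()): arr=[1 11 18 17 3 _] head=2 tail=5 count=3
After op 9 (read()): arr=[1 11 18 17 3 _] head=3 tail=5 count=2
After op 10 (write(6)): arr=[1 11 18 17 3 6] head=3 tail=0 count=3
After op 11 (write(9)): arr=[9 11 18 17 3 6] head=3 tail=1 count=4

Answer: 9 11 18 17 3 6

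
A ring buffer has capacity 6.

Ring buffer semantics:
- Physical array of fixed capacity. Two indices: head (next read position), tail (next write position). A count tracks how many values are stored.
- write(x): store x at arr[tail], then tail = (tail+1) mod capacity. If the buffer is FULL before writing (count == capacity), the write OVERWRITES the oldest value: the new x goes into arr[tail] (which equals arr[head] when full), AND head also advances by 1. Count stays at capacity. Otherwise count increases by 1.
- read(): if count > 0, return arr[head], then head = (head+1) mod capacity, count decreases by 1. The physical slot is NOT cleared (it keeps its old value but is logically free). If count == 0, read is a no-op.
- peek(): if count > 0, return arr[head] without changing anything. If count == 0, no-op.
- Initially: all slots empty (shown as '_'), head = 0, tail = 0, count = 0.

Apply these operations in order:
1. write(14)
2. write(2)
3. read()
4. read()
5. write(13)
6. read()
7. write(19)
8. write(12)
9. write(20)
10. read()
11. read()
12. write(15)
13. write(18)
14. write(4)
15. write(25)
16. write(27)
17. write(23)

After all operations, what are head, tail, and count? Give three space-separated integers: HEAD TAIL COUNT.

Answer: 0 0 6

Derivation:
After op 1 (write(14)): arr=[14 _ _ _ _ _] head=0 tail=1 count=1
After op 2 (write(2)): arr=[14 2 _ _ _ _] head=0 tail=2 count=2
After op 3 (read()): arr=[14 2 _ _ _ _] head=1 tail=2 count=1
After op 4 (read()): arr=[14 2 _ _ _ _] head=2 tail=2 count=0
After op 5 (write(13)): arr=[14 2 13 _ _ _] head=2 tail=3 count=1
After op 6 (read()): arr=[14 2 13 _ _ _] head=3 tail=3 count=0
After op 7 (write(19)): arr=[14 2 13 19 _ _] head=3 tail=4 count=1
After op 8 (write(12)): arr=[14 2 13 19 12 _] head=3 tail=5 count=2
After op 9 (write(20)): arr=[14 2 13 19 12 20] head=3 tail=0 count=3
After op 10 (read()): arr=[14 2 13 19 12 20] head=4 tail=0 count=2
After op 11 (read()): arr=[14 2 13 19 12 20] head=5 tail=0 count=1
After op 12 (write(15)): arr=[15 2 13 19 12 20] head=5 tail=1 count=2
After op 13 (write(18)): arr=[15 18 13 19 12 20] head=5 tail=2 count=3
After op 14 (write(4)): arr=[15 18 4 19 12 20] head=5 tail=3 count=4
After op 15 (write(25)): arr=[15 18 4 25 12 20] head=5 tail=4 count=5
After op 16 (write(27)): arr=[15 18 4 25 27 20] head=5 tail=5 count=6
After op 17 (write(23)): arr=[15 18 4 25 27 23] head=0 tail=0 count=6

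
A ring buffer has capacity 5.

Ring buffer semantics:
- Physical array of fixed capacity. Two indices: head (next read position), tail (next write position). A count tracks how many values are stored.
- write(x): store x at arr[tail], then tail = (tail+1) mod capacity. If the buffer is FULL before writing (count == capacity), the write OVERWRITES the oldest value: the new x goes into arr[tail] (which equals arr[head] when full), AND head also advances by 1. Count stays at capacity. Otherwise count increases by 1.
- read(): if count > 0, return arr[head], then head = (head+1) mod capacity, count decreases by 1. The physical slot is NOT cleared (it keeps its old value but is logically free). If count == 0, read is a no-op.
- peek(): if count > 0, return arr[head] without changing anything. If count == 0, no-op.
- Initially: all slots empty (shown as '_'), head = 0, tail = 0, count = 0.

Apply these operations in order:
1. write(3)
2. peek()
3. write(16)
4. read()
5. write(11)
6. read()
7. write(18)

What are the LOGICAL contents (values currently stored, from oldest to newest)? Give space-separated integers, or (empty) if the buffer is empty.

After op 1 (write(3)): arr=[3 _ _ _ _] head=0 tail=1 count=1
After op 2 (peek()): arr=[3 _ _ _ _] head=0 tail=1 count=1
After op 3 (write(16)): arr=[3 16 _ _ _] head=0 tail=2 count=2
After op 4 (read()): arr=[3 16 _ _ _] head=1 tail=2 count=1
After op 5 (write(11)): arr=[3 16 11 _ _] head=1 tail=3 count=2
After op 6 (read()): arr=[3 16 11 _ _] head=2 tail=3 count=1
After op 7 (write(18)): arr=[3 16 11 18 _] head=2 tail=4 count=2

Answer: 11 18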